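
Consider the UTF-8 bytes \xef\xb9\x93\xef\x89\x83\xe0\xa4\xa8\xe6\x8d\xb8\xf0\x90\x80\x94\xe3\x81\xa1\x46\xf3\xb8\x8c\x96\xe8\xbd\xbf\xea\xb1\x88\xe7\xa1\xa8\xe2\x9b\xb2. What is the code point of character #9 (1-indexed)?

U+8F7F

Offset 0: leading byte 0xEF = 11101111 → 3-byte char #1 = EF B9 93.
Offset 3: leading byte 0xEF = 11101111 → 3-byte char #2 = EF 89 83.
Offset 6: leading byte 0xE0 = 11100000 → 3-byte char #3 = E0 A4 A8.
Offset 9: leading byte 0xE6 = 11100110 → 3-byte char #4 = E6 8D B8.
Offset 12: leading byte 0xF0 = 11110000 → 4-byte char #5 = F0 90 80 94.
Offset 16: leading byte 0xE3 = 11100011 → 3-byte char #6 = E3 81 A1.
Offset 19: leading byte 0x46 = 01000110 → 1-byte char #7 = 46.
Offset 20: leading byte 0xF3 = 11110011 → 4-byte char #8 = F3 B8 8C 96.
Offset 24: leading byte 0xE8 = 11101000 → 3-byte char #9 = E8 BD BF.
Leading byte 0xE8 = 11101000 matches 1110xxxx → 3-byte sequence.
Byte 1: 0xE8 = 11101000, payload 1000 (4 bits).
Byte 2: 0xBD = 10111101 (10xxxxxx ✓), payload 111101.
Byte 3: 0xBF = 10111111 (10xxxxxx ✓), payload 111111.
Concatenate: 1000111101111111 = 0x8F7F (16 bits → U+8F7F).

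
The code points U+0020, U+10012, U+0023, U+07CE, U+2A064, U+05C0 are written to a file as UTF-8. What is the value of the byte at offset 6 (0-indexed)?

0xDF

U+0020 → 1-byte form 20 at offsets 0–0.
U+10012 → 4-byte form F0 90 80 92 at offsets 1–4.
U+0023 → 1-byte form 23 at offsets 5–5.
U+07CE → 2-byte form DF 8E at offsets 6–7.
Offset 6 falls in char 4's range; it's byte 1 of DF 8E = 0xDF.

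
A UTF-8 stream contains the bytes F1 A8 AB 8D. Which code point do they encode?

Leading byte 0xF1 = 11110001 matches 11110xxx → 4-byte sequence.
Byte 1: 0xF1 = 11110001, payload 001 (3 bits).
Byte 2: 0xA8 = 10101000 (10xxxxxx ✓), payload 101000.
Byte 3: 0xAB = 10101011 (10xxxxxx ✓), payload 101011.
Byte 4: 0x8D = 10001101 (10xxxxxx ✓), payload 001101.
Concatenate: 001101000101011001101 = 0x68ACD (21 bits → U+68ACD).

U+68ACD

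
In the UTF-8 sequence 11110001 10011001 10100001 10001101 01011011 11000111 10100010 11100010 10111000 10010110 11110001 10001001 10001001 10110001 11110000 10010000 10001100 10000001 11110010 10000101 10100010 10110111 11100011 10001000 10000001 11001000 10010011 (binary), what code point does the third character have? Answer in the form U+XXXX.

Offset 0: leading byte 0xF1 = 11110001 → 4-byte char #1 = F1 99 A1 8D.
Offset 4: leading byte 0x5B = 01011011 → 1-byte char #2 = 5B.
Offset 5: leading byte 0xC7 = 11000111 → 2-byte char #3 = C7 A2.
Leading byte 0xC7 = 11000111 matches 110xxxxx → 2-byte sequence.
Byte 1: 0xC7 = 11000111, payload 00111 (5 bits).
Byte 2: 0xA2 = 10100010 (10xxxxxx ✓), payload 100010.
Concatenate: 00111100010 = 0x1E2 (11 bits → U+01E2).

U+01E2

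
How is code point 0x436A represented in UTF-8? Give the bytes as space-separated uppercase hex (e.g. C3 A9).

E4 8D AA

U+436A = 0x436A = 17258 decimal. In range U+0800–U+FFFF → 3-byte form: 1110xxxx 10xxxxxx 10xxxxxx.
Binary (16 bits): 0100001101101010.
Split 4+6+6: 0100 | 001101 | 101010.
Byte 1: 11100100 = 0xE4.
Byte 2: 10001101 = 0x8D.
Byte 3: 10101010 = 0xAA.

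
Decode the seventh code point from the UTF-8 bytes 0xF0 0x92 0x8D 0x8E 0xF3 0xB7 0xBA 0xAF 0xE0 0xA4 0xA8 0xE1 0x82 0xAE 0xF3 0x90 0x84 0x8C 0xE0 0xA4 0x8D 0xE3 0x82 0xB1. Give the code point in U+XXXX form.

Offset 0: leading byte 0xF0 = 11110000 → 4-byte char #1 = F0 92 8D 8E.
Offset 4: leading byte 0xF3 = 11110011 → 4-byte char #2 = F3 B7 BA AF.
Offset 8: leading byte 0xE0 = 11100000 → 3-byte char #3 = E0 A4 A8.
Offset 11: leading byte 0xE1 = 11100001 → 3-byte char #4 = E1 82 AE.
Offset 14: leading byte 0xF3 = 11110011 → 4-byte char #5 = F3 90 84 8C.
Offset 18: leading byte 0xE0 = 11100000 → 3-byte char #6 = E0 A4 8D.
Offset 21: leading byte 0xE3 = 11100011 → 3-byte char #7 = E3 82 B1.
Leading byte 0xE3 = 11100011 matches 1110xxxx → 3-byte sequence.
Byte 1: 0xE3 = 11100011, payload 0011 (4 bits).
Byte 2: 0x82 = 10000010 (10xxxxxx ✓), payload 000010.
Byte 3: 0xB1 = 10110001 (10xxxxxx ✓), payload 110001.
Concatenate: 0011000010110001 = 0x30B1 (16 bits → U+30B1).

U+30B1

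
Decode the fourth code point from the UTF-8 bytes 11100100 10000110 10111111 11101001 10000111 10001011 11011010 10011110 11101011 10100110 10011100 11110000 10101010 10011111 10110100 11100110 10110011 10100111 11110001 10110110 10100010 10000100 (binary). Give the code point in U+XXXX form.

Offset 0: leading byte 0xE4 = 11100100 → 3-byte char #1 = E4 86 BF.
Offset 3: leading byte 0xE9 = 11101001 → 3-byte char #2 = E9 87 8B.
Offset 6: leading byte 0xDA = 11011010 → 2-byte char #3 = DA 9E.
Offset 8: leading byte 0xEB = 11101011 → 3-byte char #4 = EB A6 9C.
Leading byte 0xEB = 11101011 matches 1110xxxx → 3-byte sequence.
Byte 1: 0xEB = 11101011, payload 1011 (4 bits).
Byte 2: 0xA6 = 10100110 (10xxxxxx ✓), payload 100110.
Byte 3: 0x9C = 10011100 (10xxxxxx ✓), payload 011100.
Concatenate: 1011100110011100 = 0xB99C (16 bits → U+B99C).

U+B99C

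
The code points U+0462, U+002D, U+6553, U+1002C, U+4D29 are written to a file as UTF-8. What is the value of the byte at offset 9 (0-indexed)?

U+0462 → 2-byte form D1 A2 at offsets 0–1.
U+002D → 1-byte form 2D at offsets 2–2.
U+6553 → 3-byte form E6 95 93 at offsets 3–5.
U+1002C → 4-byte form F0 90 80 AC at offsets 6–9.
Offset 9 falls in char 4's range; it's byte 4 of F0 90 80 AC = 0xAC.

0xAC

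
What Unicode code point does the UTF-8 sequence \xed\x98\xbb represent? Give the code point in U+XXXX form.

Leading byte 0xED = 11101101 matches 1110xxxx → 3-byte sequence.
Byte 1: 0xED = 11101101, payload 1101 (4 bits).
Byte 2: 0x98 = 10011000 (10xxxxxx ✓), payload 011000.
Byte 3: 0xBB = 10111011 (10xxxxxx ✓), payload 111011.
Concatenate: 1101011000111011 = 0xD63B (16 bits → U+D63B).

U+D63B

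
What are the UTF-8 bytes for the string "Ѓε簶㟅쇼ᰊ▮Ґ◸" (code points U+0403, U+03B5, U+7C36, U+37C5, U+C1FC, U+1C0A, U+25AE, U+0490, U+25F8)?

U+0403: 2-byte form → D0 83.
U+03B5: 2-byte form → CE B5.
U+7C36: 3-byte form → E7 B0 B6.
U+37C5: 3-byte form → E3 9F 85.
U+C1FC: 3-byte form → EC 87 BC.
U+1C0A: 3-byte form → E1 B0 8A.
U+25AE: 3-byte form → E2 96 AE.
U+0490: 2-byte form → D2 90.
U+25F8: 3-byte form → E2 97 B8.
Concatenated (24 bytes): D0 83 CE B5 E7 B0 B6 E3 9F 85 EC 87 BC E1 B0 8A E2 96 AE D2 90 E2 97 B8.

D0 83 CE B5 E7 B0 B6 E3 9F 85 EC 87 BC E1 B0 8A E2 96 AE D2 90 E2 97 B8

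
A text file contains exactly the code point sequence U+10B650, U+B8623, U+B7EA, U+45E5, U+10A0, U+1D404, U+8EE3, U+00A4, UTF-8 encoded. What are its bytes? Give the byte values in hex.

U+10B650: 4-byte form → F4 8B 99 90.
U+B8623: 4-byte form → F2 B8 98 A3.
U+B7EA: 3-byte form → EB 9F AA.
U+45E5: 3-byte form → E4 97 A5.
U+10A0: 3-byte form → E1 82 A0.
U+1D404: 4-byte form → F0 9D 90 84.
U+8EE3: 3-byte form → E8 BB A3.
U+00A4: 2-byte form → C2 A4.
Concatenated (26 bytes): F4 8B 99 90 F2 B8 98 A3 EB 9F AA E4 97 A5 E1 82 A0 F0 9D 90 84 E8 BB A3 C2 A4.

F4 8B 99 90 F2 B8 98 A3 EB 9F AA E4 97 A5 E1 82 A0 F0 9D 90 84 E8 BB A3 C2 A4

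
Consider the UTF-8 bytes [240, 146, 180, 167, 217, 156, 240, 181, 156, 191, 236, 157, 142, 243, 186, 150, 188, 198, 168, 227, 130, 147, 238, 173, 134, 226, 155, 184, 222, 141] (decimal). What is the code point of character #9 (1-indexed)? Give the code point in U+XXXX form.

U+26F8

Offset 0: leading byte 0xF0 = 11110000 → 4-byte char #1 = F0 92 B4 A7.
Offset 4: leading byte 0xD9 = 11011001 → 2-byte char #2 = D9 9C.
Offset 6: leading byte 0xF0 = 11110000 → 4-byte char #3 = F0 B5 9C BF.
Offset 10: leading byte 0xEC = 11101100 → 3-byte char #4 = EC 9D 8E.
Offset 13: leading byte 0xF3 = 11110011 → 4-byte char #5 = F3 BA 96 BC.
Offset 17: leading byte 0xC6 = 11000110 → 2-byte char #6 = C6 A8.
Offset 19: leading byte 0xE3 = 11100011 → 3-byte char #7 = E3 82 93.
Offset 22: leading byte 0xEE = 11101110 → 3-byte char #8 = EE AD 86.
Offset 25: leading byte 0xE2 = 11100010 → 3-byte char #9 = E2 9B B8.
Leading byte 0xE2 = 11100010 matches 1110xxxx → 3-byte sequence.
Byte 1: 0xE2 = 11100010, payload 0010 (4 bits).
Byte 2: 0x9B = 10011011 (10xxxxxx ✓), payload 011011.
Byte 3: 0xB8 = 10111000 (10xxxxxx ✓), payload 111000.
Concatenate: 0010011011111000 = 0x26F8 (16 bits → U+26F8).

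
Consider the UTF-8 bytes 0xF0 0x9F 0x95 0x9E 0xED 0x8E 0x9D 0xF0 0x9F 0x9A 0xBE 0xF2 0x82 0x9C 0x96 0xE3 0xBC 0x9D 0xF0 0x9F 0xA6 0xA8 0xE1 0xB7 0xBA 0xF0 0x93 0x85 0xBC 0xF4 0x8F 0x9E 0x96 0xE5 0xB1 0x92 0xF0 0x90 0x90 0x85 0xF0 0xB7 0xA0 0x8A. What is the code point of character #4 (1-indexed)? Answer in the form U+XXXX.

Offset 0: leading byte 0xF0 = 11110000 → 4-byte char #1 = F0 9F 95 9E.
Offset 4: leading byte 0xED = 11101101 → 3-byte char #2 = ED 8E 9D.
Offset 7: leading byte 0xF0 = 11110000 → 4-byte char #3 = F0 9F 9A BE.
Offset 11: leading byte 0xF2 = 11110010 → 4-byte char #4 = F2 82 9C 96.
Leading byte 0xF2 = 11110010 matches 11110xxx → 4-byte sequence.
Byte 1: 0xF2 = 11110010, payload 010 (3 bits).
Byte 2: 0x82 = 10000010 (10xxxxxx ✓), payload 000010.
Byte 3: 0x9C = 10011100 (10xxxxxx ✓), payload 011100.
Byte 4: 0x96 = 10010110 (10xxxxxx ✓), payload 010110.
Concatenate: 010000010011100010110 = 0x82716 (21 bits → U+82716).

U+82716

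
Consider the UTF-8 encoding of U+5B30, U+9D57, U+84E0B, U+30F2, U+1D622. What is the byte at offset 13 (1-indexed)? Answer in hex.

0xB2

1-indexed offset 13 is 0-indexed offset 12.
U+5B30 → 3-byte form E5 AC B0 at offsets 0–2.
U+9D57 → 3-byte form E9 B5 97 at offsets 3–5.
U+84E0B → 4-byte form F2 84 B8 8B at offsets 6–9.
U+30F2 → 3-byte form E3 83 B2 at offsets 10–12.
Offset 12 falls in char 4's range; it's byte 3 of E3 83 B2 = 0xB2.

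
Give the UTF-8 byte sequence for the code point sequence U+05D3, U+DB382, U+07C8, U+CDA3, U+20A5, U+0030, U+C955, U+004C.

D7 93 F3 9B 8E 82 DF 88 EC B6 A3 E2 82 A5 30 EC A5 95 4C

U+05D3: 2-byte form → D7 93.
U+DB382: 4-byte form → F3 9B 8E 82.
U+07C8: 2-byte form → DF 88.
U+CDA3: 3-byte form → EC B6 A3.
U+20A5: 3-byte form → E2 82 A5.
U+0030: 1-byte form → 30.
U+C955: 3-byte form → EC A5 95.
U+004C: 1-byte form → 4C.
Concatenated (19 bytes): D7 93 F3 9B 8E 82 DF 88 EC B6 A3 E2 82 A5 30 EC A5 95 4C.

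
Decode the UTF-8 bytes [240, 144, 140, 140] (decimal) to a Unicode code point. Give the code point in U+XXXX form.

U+1030C

Leading byte 0xF0 = 11110000 matches 11110xxx → 4-byte sequence.
Byte 1: 0xF0 = 11110000, payload 000 (3 bits).
Byte 2: 0x90 = 10010000 (10xxxxxx ✓), payload 010000.
Byte 3: 0x8C = 10001100 (10xxxxxx ✓), payload 001100.
Byte 4: 0x8C = 10001100 (10xxxxxx ✓), payload 001100.
Concatenate: 000010000001100001100 = 0x1030C (21 bits → U+1030C).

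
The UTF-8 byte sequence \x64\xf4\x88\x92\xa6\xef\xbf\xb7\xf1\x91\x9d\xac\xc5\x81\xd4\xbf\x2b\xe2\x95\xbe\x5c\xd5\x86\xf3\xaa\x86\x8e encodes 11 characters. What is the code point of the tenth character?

Offset 0: leading byte 0x64 = 01100100 → 1-byte char #1 = 64.
Offset 1: leading byte 0xF4 = 11110100 → 4-byte char #2 = F4 88 92 A6.
Offset 5: leading byte 0xEF = 11101111 → 3-byte char #3 = EF BF B7.
Offset 8: leading byte 0xF1 = 11110001 → 4-byte char #4 = F1 91 9D AC.
Offset 12: leading byte 0xC5 = 11000101 → 2-byte char #5 = C5 81.
Offset 14: leading byte 0xD4 = 11010100 → 2-byte char #6 = D4 BF.
Offset 16: leading byte 0x2B = 00101011 → 1-byte char #7 = 2B.
Offset 17: leading byte 0xE2 = 11100010 → 3-byte char #8 = E2 95 BE.
Offset 20: leading byte 0x5C = 01011100 → 1-byte char #9 = 5C.
Offset 21: leading byte 0xD5 = 11010101 → 2-byte char #10 = D5 86.
Leading byte 0xD5 = 11010101 matches 110xxxxx → 2-byte sequence.
Byte 1: 0xD5 = 11010101, payload 10101 (5 bits).
Byte 2: 0x86 = 10000110 (10xxxxxx ✓), payload 000110.
Concatenate: 10101000110 = 0x546 (11 bits → U+0546).

U+0546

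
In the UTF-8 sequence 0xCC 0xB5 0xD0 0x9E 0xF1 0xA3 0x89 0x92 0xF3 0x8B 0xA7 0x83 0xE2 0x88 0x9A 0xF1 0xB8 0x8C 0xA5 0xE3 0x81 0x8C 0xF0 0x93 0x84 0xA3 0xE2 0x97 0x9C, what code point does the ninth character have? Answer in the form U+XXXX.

U+25DC

Offset 0: leading byte 0xCC = 11001100 → 2-byte char #1 = CC B5.
Offset 2: leading byte 0xD0 = 11010000 → 2-byte char #2 = D0 9E.
Offset 4: leading byte 0xF1 = 11110001 → 4-byte char #3 = F1 A3 89 92.
Offset 8: leading byte 0xF3 = 11110011 → 4-byte char #4 = F3 8B A7 83.
Offset 12: leading byte 0xE2 = 11100010 → 3-byte char #5 = E2 88 9A.
Offset 15: leading byte 0xF1 = 11110001 → 4-byte char #6 = F1 B8 8C A5.
Offset 19: leading byte 0xE3 = 11100011 → 3-byte char #7 = E3 81 8C.
Offset 22: leading byte 0xF0 = 11110000 → 4-byte char #8 = F0 93 84 A3.
Offset 26: leading byte 0xE2 = 11100010 → 3-byte char #9 = E2 97 9C.
Leading byte 0xE2 = 11100010 matches 1110xxxx → 3-byte sequence.
Byte 1: 0xE2 = 11100010, payload 0010 (4 bits).
Byte 2: 0x97 = 10010111 (10xxxxxx ✓), payload 010111.
Byte 3: 0x9C = 10011100 (10xxxxxx ✓), payload 011100.
Concatenate: 0010010111011100 = 0x25DC (16 bits → U+25DC).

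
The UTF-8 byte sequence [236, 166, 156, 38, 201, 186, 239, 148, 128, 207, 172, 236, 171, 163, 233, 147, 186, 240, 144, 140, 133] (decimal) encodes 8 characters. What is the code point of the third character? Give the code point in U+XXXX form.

U+027A

Offset 0: leading byte 0xEC = 11101100 → 3-byte char #1 = EC A6 9C.
Offset 3: leading byte 0x26 = 00100110 → 1-byte char #2 = 26.
Offset 4: leading byte 0xC9 = 11001001 → 2-byte char #3 = C9 BA.
Leading byte 0xC9 = 11001001 matches 110xxxxx → 2-byte sequence.
Byte 1: 0xC9 = 11001001, payload 01001 (5 bits).
Byte 2: 0xBA = 10111010 (10xxxxxx ✓), payload 111010.
Concatenate: 01001111010 = 0x27A (11 bits → U+027A).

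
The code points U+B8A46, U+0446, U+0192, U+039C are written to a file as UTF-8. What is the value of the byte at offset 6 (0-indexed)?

0xC6

U+B8A46 → 4-byte form F2 B8 A9 86 at offsets 0–3.
U+0446 → 2-byte form D1 86 at offsets 4–5.
U+0192 → 2-byte form C6 92 at offsets 6–7.
Offset 6 falls in char 3's range; it's byte 1 of C6 92 = 0xC6.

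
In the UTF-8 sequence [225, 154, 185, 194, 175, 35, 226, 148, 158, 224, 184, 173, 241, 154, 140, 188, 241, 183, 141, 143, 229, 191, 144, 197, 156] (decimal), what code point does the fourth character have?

Offset 0: leading byte 0xE1 = 11100001 → 3-byte char #1 = E1 9A B9.
Offset 3: leading byte 0xC2 = 11000010 → 2-byte char #2 = C2 AF.
Offset 5: leading byte 0x23 = 00100011 → 1-byte char #3 = 23.
Offset 6: leading byte 0xE2 = 11100010 → 3-byte char #4 = E2 94 9E.
Leading byte 0xE2 = 11100010 matches 1110xxxx → 3-byte sequence.
Byte 1: 0xE2 = 11100010, payload 0010 (4 bits).
Byte 2: 0x94 = 10010100 (10xxxxxx ✓), payload 010100.
Byte 3: 0x9E = 10011110 (10xxxxxx ✓), payload 011110.
Concatenate: 0010010100011110 = 0x251E (16 bits → U+251E).

U+251E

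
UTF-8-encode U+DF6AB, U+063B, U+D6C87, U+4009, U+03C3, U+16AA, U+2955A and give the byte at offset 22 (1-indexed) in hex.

0x9A

1-indexed offset 22 is 0-indexed offset 21.
U+DF6AB → 4-byte form F3 9F 9A AB at offsets 0–3.
U+063B → 2-byte form D8 BB at offsets 4–5.
U+D6C87 → 4-byte form F3 96 B2 87 at offsets 6–9.
U+4009 → 3-byte form E4 80 89 at offsets 10–12.
U+03C3 → 2-byte form CF 83 at offsets 13–14.
U+16AA → 3-byte form E1 9A AA at offsets 15–17.
U+2955A → 4-byte form F0 A9 95 9A at offsets 18–21.
Offset 21 falls in char 7's range; it's byte 4 of F0 A9 95 9A = 0x9A.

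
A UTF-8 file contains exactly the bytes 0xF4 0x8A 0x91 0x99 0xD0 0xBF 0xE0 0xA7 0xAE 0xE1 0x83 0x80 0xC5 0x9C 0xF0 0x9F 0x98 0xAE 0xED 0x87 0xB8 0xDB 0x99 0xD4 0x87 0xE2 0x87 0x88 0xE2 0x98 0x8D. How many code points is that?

11

Byte at offset 0: 0xF4 = 11110100 → 4-byte char (#1). Advance 4.
Byte at offset 4: 0xD0 = 11010000 → 2-byte char (#2). Advance 2.
Byte at offset 6: 0xE0 = 11100000 → 3-byte char (#3). Advance 3.
Byte at offset 9: 0xE1 = 11100001 → 3-byte char (#4). Advance 3.
Byte at offset 12: 0xC5 = 11000101 → 2-byte char (#5). Advance 2.
Byte at offset 14: 0xF0 = 11110000 → 4-byte char (#6). Advance 4.
Byte at offset 18: 0xED = 11101101 → 3-byte char (#7). Advance 3.
Byte at offset 21: 0xDB = 11011011 → 2-byte char (#8). Advance 2.
Byte at offset 23: 0xD4 = 11010100 → 2-byte char (#9). Advance 2.
Byte at offset 25: 0xE2 = 11100010 → 3-byte char (#10). Advance 3.
Byte at offset 28: 0xE2 = 11100010 → 3-byte char (#11). Advance 3.
Reached end at offset 31 after 11 code points.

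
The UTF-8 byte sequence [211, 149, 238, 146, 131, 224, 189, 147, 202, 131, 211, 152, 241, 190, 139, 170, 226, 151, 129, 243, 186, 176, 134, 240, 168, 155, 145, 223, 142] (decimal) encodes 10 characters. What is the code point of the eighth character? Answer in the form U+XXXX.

Offset 0: leading byte 0xD3 = 11010011 → 2-byte char #1 = D3 95.
Offset 2: leading byte 0xEE = 11101110 → 3-byte char #2 = EE 92 83.
Offset 5: leading byte 0xE0 = 11100000 → 3-byte char #3 = E0 BD 93.
Offset 8: leading byte 0xCA = 11001010 → 2-byte char #4 = CA 83.
Offset 10: leading byte 0xD3 = 11010011 → 2-byte char #5 = D3 98.
Offset 12: leading byte 0xF1 = 11110001 → 4-byte char #6 = F1 BE 8B AA.
Offset 16: leading byte 0xE2 = 11100010 → 3-byte char #7 = E2 97 81.
Offset 19: leading byte 0xF3 = 11110011 → 4-byte char #8 = F3 BA B0 86.
Leading byte 0xF3 = 11110011 matches 11110xxx → 4-byte sequence.
Byte 1: 0xF3 = 11110011, payload 011 (3 bits).
Byte 2: 0xBA = 10111010 (10xxxxxx ✓), payload 111010.
Byte 3: 0xB0 = 10110000 (10xxxxxx ✓), payload 110000.
Byte 4: 0x86 = 10000110 (10xxxxxx ✓), payload 000110.
Concatenate: 011111010110000000110 = 0xFAC06 (21 bits → U+FAC06).

U+FAC06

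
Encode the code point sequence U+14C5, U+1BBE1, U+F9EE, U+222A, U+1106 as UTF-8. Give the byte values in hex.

E1 93 85 F0 9B AF A1 EF A7 AE E2 88 AA E1 84 86

U+14C5: 3-byte form → E1 93 85.
U+1BBE1: 4-byte form → F0 9B AF A1.
U+F9EE: 3-byte form → EF A7 AE.
U+222A: 3-byte form → E2 88 AA.
U+1106: 3-byte form → E1 84 86.
Concatenated (16 bytes): E1 93 85 F0 9B AF A1 EF A7 AE E2 88 AA E1 84 86.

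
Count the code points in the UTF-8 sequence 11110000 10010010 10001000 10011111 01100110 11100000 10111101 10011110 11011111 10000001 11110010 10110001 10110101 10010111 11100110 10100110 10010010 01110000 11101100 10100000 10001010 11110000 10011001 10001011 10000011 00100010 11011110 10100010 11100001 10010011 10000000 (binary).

12

Byte at offset 0: 0xF0 = 11110000 → 4-byte char (#1). Advance 4.
Byte at offset 4: 0x66 = 01100110 → 1-byte char (#2). Advance 1.
Byte at offset 5: 0xE0 = 11100000 → 3-byte char (#3). Advance 3.
Byte at offset 8: 0xDF = 11011111 → 2-byte char (#4). Advance 2.
Byte at offset 10: 0xF2 = 11110010 → 4-byte char (#5). Advance 4.
Byte at offset 14: 0xE6 = 11100110 → 3-byte char (#6). Advance 3.
Byte at offset 17: 0x70 = 01110000 → 1-byte char (#7). Advance 1.
Byte at offset 18: 0xEC = 11101100 → 3-byte char (#8). Advance 3.
Byte at offset 21: 0xF0 = 11110000 → 4-byte char (#9). Advance 4.
Byte at offset 25: 0x22 = 00100010 → 1-byte char (#10). Advance 1.
Byte at offset 26: 0xDE = 11011110 → 2-byte char (#11). Advance 2.
Byte at offset 28: 0xE1 = 11100001 → 3-byte char (#12). Advance 3.
Reached end at offset 31 after 12 code points.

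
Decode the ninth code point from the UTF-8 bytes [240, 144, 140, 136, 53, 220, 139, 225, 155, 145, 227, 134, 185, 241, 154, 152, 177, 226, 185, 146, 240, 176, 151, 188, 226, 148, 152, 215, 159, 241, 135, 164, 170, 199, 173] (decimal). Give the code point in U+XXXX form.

Offset 0: leading byte 0xF0 = 11110000 → 4-byte char #1 = F0 90 8C 88.
Offset 4: leading byte 0x35 = 00110101 → 1-byte char #2 = 35.
Offset 5: leading byte 0xDC = 11011100 → 2-byte char #3 = DC 8B.
Offset 7: leading byte 0xE1 = 11100001 → 3-byte char #4 = E1 9B 91.
Offset 10: leading byte 0xE3 = 11100011 → 3-byte char #5 = E3 86 B9.
Offset 13: leading byte 0xF1 = 11110001 → 4-byte char #6 = F1 9A 98 B1.
Offset 17: leading byte 0xE2 = 11100010 → 3-byte char #7 = E2 B9 92.
Offset 20: leading byte 0xF0 = 11110000 → 4-byte char #8 = F0 B0 97 BC.
Offset 24: leading byte 0xE2 = 11100010 → 3-byte char #9 = E2 94 98.
Leading byte 0xE2 = 11100010 matches 1110xxxx → 3-byte sequence.
Byte 1: 0xE2 = 11100010, payload 0010 (4 bits).
Byte 2: 0x94 = 10010100 (10xxxxxx ✓), payload 010100.
Byte 3: 0x98 = 10011000 (10xxxxxx ✓), payload 011000.
Concatenate: 0010010100011000 = 0x2518 (16 bits → U+2518).

U+2518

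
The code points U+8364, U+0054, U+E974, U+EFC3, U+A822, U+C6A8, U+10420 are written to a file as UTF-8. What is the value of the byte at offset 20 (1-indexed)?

1-indexed offset 20 is 0-indexed offset 19.
U+8364 → 3-byte form E8 8D A4 at offsets 0–2.
U+0054 → 1-byte form 54 at offsets 3–3.
U+E974 → 3-byte form EE A5 B4 at offsets 4–6.
U+EFC3 → 3-byte form EE BF 83 at offsets 7–9.
U+A822 → 3-byte form EA A0 A2 at offsets 10–12.
U+C6A8 → 3-byte form EC 9A A8 at offsets 13–15.
U+10420 → 4-byte form F0 90 90 A0 at offsets 16–19.
Offset 19 falls in char 7's range; it's byte 4 of F0 90 90 A0 = 0xA0.

0xA0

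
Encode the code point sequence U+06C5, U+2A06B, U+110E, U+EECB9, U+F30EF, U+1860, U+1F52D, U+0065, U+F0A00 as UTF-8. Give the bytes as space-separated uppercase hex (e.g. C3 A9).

U+06C5: 2-byte form → DB 85.
U+2A06B: 4-byte form → F0 AA 81 AB.
U+110E: 3-byte form → E1 84 8E.
U+EECB9: 4-byte form → F3 AE B2 B9.
U+F30EF: 4-byte form → F3 B3 83 AF.
U+1860: 3-byte form → E1 A1 A0.
U+1F52D: 4-byte form → F0 9F 94 AD.
U+0065: 1-byte form → 65.
U+F0A00: 4-byte form → F3 B0 A8 80.
Concatenated (29 bytes): DB 85 F0 AA 81 AB E1 84 8E F3 AE B2 B9 F3 B3 83 AF E1 A1 A0 F0 9F 94 AD 65 F3 B0 A8 80.

DB 85 F0 AA 81 AB E1 84 8E F3 AE B2 B9 F3 B3 83 AF E1 A1 A0 F0 9F 94 AD 65 F3 B0 A8 80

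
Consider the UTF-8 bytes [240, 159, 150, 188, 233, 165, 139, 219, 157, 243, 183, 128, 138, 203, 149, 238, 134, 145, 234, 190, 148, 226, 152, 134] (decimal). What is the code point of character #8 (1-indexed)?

Offset 0: leading byte 0xF0 = 11110000 → 4-byte char #1 = F0 9F 96 BC.
Offset 4: leading byte 0xE9 = 11101001 → 3-byte char #2 = E9 A5 8B.
Offset 7: leading byte 0xDB = 11011011 → 2-byte char #3 = DB 9D.
Offset 9: leading byte 0xF3 = 11110011 → 4-byte char #4 = F3 B7 80 8A.
Offset 13: leading byte 0xCB = 11001011 → 2-byte char #5 = CB 95.
Offset 15: leading byte 0xEE = 11101110 → 3-byte char #6 = EE 86 91.
Offset 18: leading byte 0xEA = 11101010 → 3-byte char #7 = EA BE 94.
Offset 21: leading byte 0xE2 = 11100010 → 3-byte char #8 = E2 98 86.
Leading byte 0xE2 = 11100010 matches 1110xxxx → 3-byte sequence.
Byte 1: 0xE2 = 11100010, payload 0010 (4 bits).
Byte 2: 0x98 = 10011000 (10xxxxxx ✓), payload 011000.
Byte 3: 0x86 = 10000110 (10xxxxxx ✓), payload 000110.
Concatenate: 0010011000000110 = 0x2606 (16 bits → U+2606).

U+2606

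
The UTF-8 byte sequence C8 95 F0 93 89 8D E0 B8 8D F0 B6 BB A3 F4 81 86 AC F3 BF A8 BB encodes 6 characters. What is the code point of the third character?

U+0E0D

Offset 0: leading byte 0xC8 = 11001000 → 2-byte char #1 = C8 95.
Offset 2: leading byte 0xF0 = 11110000 → 4-byte char #2 = F0 93 89 8D.
Offset 6: leading byte 0xE0 = 11100000 → 3-byte char #3 = E0 B8 8D.
Leading byte 0xE0 = 11100000 matches 1110xxxx → 3-byte sequence.
Byte 1: 0xE0 = 11100000, payload 0000 (4 bits).
Byte 2: 0xB8 = 10111000 (10xxxxxx ✓), payload 111000.
Byte 3: 0x8D = 10001101 (10xxxxxx ✓), payload 001101.
Concatenate: 0000111000001101 = 0xE0D (16 bits → U+0E0D).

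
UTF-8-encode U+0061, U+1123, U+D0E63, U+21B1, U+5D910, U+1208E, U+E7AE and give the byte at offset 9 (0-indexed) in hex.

0x86

U+0061 → 1-byte form 61 at offsets 0–0.
U+1123 → 3-byte form E1 84 A3 at offsets 1–3.
U+D0E63 → 4-byte form F3 90 B9 A3 at offsets 4–7.
U+21B1 → 3-byte form E2 86 B1 at offsets 8–10.
Offset 9 falls in char 4's range; it's byte 2 of E2 86 B1 = 0x86.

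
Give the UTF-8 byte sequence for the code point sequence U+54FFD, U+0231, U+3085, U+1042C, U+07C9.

U+54FFD: 4-byte form → F1 94 BF BD.
U+0231: 2-byte form → C8 B1.
U+3085: 3-byte form → E3 82 85.
U+1042C: 4-byte form → F0 90 90 AC.
U+07C9: 2-byte form → DF 89.
Concatenated (15 bytes): F1 94 BF BD C8 B1 E3 82 85 F0 90 90 AC DF 89.

F1 94 BF BD C8 B1 E3 82 85 F0 90 90 AC DF 89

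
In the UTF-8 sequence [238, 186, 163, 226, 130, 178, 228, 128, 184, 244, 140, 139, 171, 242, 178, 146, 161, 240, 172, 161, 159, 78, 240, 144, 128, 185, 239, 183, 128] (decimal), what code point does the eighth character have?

Offset 0: leading byte 0xEE = 11101110 → 3-byte char #1 = EE BA A3.
Offset 3: leading byte 0xE2 = 11100010 → 3-byte char #2 = E2 82 B2.
Offset 6: leading byte 0xE4 = 11100100 → 3-byte char #3 = E4 80 B8.
Offset 9: leading byte 0xF4 = 11110100 → 4-byte char #4 = F4 8C 8B AB.
Offset 13: leading byte 0xF2 = 11110010 → 4-byte char #5 = F2 B2 92 A1.
Offset 17: leading byte 0xF0 = 11110000 → 4-byte char #6 = F0 AC A1 9F.
Offset 21: leading byte 0x4E = 01001110 → 1-byte char #7 = 4E.
Offset 22: leading byte 0xF0 = 11110000 → 4-byte char #8 = F0 90 80 B9.
Leading byte 0xF0 = 11110000 matches 11110xxx → 4-byte sequence.
Byte 1: 0xF0 = 11110000, payload 000 (3 bits).
Byte 2: 0x90 = 10010000 (10xxxxxx ✓), payload 010000.
Byte 3: 0x80 = 10000000 (10xxxxxx ✓), payload 000000.
Byte 4: 0xB9 = 10111001 (10xxxxxx ✓), payload 111001.
Concatenate: 000010000000000111001 = 0x10039 (21 bits → U+10039).

U+10039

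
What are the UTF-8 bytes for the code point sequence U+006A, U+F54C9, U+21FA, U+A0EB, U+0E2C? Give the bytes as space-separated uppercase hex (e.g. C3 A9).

6A F3 B5 93 89 E2 87 BA EA 83 AB E0 B8 AC

U+006A: 1-byte form → 6A.
U+F54C9: 4-byte form → F3 B5 93 89.
U+21FA: 3-byte form → E2 87 BA.
U+A0EB: 3-byte form → EA 83 AB.
U+0E2C: 3-byte form → E0 B8 AC.
Concatenated (14 bytes): 6A F3 B5 93 89 E2 87 BA EA 83 AB E0 B8 AC.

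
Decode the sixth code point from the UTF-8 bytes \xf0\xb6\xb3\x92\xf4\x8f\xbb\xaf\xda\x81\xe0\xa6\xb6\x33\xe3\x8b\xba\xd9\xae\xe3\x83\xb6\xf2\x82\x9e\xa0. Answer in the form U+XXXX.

Offset 0: leading byte 0xF0 = 11110000 → 4-byte char #1 = F0 B6 B3 92.
Offset 4: leading byte 0xF4 = 11110100 → 4-byte char #2 = F4 8F BB AF.
Offset 8: leading byte 0xDA = 11011010 → 2-byte char #3 = DA 81.
Offset 10: leading byte 0xE0 = 11100000 → 3-byte char #4 = E0 A6 B6.
Offset 13: leading byte 0x33 = 00110011 → 1-byte char #5 = 33.
Offset 14: leading byte 0xE3 = 11100011 → 3-byte char #6 = E3 8B BA.
Leading byte 0xE3 = 11100011 matches 1110xxxx → 3-byte sequence.
Byte 1: 0xE3 = 11100011, payload 0011 (4 bits).
Byte 2: 0x8B = 10001011 (10xxxxxx ✓), payload 001011.
Byte 3: 0xBA = 10111010 (10xxxxxx ✓), payload 111010.
Concatenate: 0011001011111010 = 0x32FA (16 bits → U+32FA).

U+32FA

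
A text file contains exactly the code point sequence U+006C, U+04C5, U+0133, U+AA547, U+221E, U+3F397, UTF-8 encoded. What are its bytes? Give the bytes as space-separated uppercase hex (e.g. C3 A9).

U+006C: 1-byte form → 6C.
U+04C5: 2-byte form → D3 85.
U+0133: 2-byte form → C4 B3.
U+AA547: 4-byte form → F2 AA 95 87.
U+221E: 3-byte form → E2 88 9E.
U+3F397: 4-byte form → F0 BF 8E 97.
Concatenated (16 bytes): 6C D3 85 C4 B3 F2 AA 95 87 E2 88 9E F0 BF 8E 97.

6C D3 85 C4 B3 F2 AA 95 87 E2 88 9E F0 BF 8E 97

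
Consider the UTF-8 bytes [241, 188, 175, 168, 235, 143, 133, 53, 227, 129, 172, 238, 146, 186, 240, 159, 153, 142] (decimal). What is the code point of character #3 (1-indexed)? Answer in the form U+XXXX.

U+0035

Offset 0: leading byte 0xF1 = 11110001 → 4-byte char #1 = F1 BC AF A8.
Offset 4: leading byte 0xEB = 11101011 → 3-byte char #2 = EB 8F 85.
Offset 7: leading byte 0x35 = 00110101 → 1-byte char #3 = 35.
Leading byte 0x35 = 00110101 matches 0xxxxxxx → 1-byte sequence.
Byte 1: 0x35 = 00110101, payload 0110101 (7 bits).
Concatenate: 0110101 = 0x35 (7 bits → U+0035).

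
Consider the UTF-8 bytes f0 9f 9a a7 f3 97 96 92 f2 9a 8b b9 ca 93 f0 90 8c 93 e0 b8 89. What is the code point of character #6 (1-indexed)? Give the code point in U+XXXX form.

Offset 0: leading byte 0xF0 = 11110000 → 4-byte char #1 = F0 9F 9A A7.
Offset 4: leading byte 0xF3 = 11110011 → 4-byte char #2 = F3 97 96 92.
Offset 8: leading byte 0xF2 = 11110010 → 4-byte char #3 = F2 9A 8B B9.
Offset 12: leading byte 0xCA = 11001010 → 2-byte char #4 = CA 93.
Offset 14: leading byte 0xF0 = 11110000 → 4-byte char #5 = F0 90 8C 93.
Offset 18: leading byte 0xE0 = 11100000 → 3-byte char #6 = E0 B8 89.
Leading byte 0xE0 = 11100000 matches 1110xxxx → 3-byte sequence.
Byte 1: 0xE0 = 11100000, payload 0000 (4 bits).
Byte 2: 0xB8 = 10111000 (10xxxxxx ✓), payload 111000.
Byte 3: 0x89 = 10001001 (10xxxxxx ✓), payload 001001.
Concatenate: 0000111000001001 = 0xE09 (16 bits → U+0E09).

U+0E09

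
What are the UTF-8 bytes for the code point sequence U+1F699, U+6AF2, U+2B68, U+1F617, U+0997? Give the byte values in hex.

F0 9F 9A 99 E6 AB B2 E2 AD A8 F0 9F 98 97 E0 A6 97

U+1F699: 4-byte form → F0 9F 9A 99.
U+6AF2: 3-byte form → E6 AB B2.
U+2B68: 3-byte form → E2 AD A8.
U+1F617: 4-byte form → F0 9F 98 97.
U+0997: 3-byte form → E0 A6 97.
Concatenated (17 bytes): F0 9F 9A 99 E6 AB B2 E2 AD A8 F0 9F 98 97 E0 A6 97.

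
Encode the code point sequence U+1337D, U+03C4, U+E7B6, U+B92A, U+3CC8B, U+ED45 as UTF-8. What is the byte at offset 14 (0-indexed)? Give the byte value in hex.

0xB2

U+1337D → 4-byte form F0 93 8D BD at offsets 0–3.
U+03C4 → 2-byte form CF 84 at offsets 4–5.
U+E7B6 → 3-byte form EE 9E B6 at offsets 6–8.
U+B92A → 3-byte form EB A4 AA at offsets 9–11.
U+3CC8B → 4-byte form F0 BC B2 8B at offsets 12–15.
Offset 14 falls in char 5's range; it's byte 3 of F0 BC B2 8B = 0xB2.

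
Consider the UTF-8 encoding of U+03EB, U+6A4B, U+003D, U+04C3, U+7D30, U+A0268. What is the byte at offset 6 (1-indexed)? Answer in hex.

0x3D

1-indexed offset 6 is 0-indexed offset 5.
U+03EB → 2-byte form CF AB at offsets 0–1.
U+6A4B → 3-byte form E6 A9 8B at offsets 2–4.
U+003D → 1-byte form 3D at offsets 5–5.
Offset 5 falls in char 3's range; it's byte 1 of 3D = 0x3D.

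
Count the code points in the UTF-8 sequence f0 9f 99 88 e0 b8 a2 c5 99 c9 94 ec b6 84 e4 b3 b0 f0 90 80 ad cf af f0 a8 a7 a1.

9

Byte at offset 0: 0xF0 = 11110000 → 4-byte char (#1). Advance 4.
Byte at offset 4: 0xE0 = 11100000 → 3-byte char (#2). Advance 3.
Byte at offset 7: 0xC5 = 11000101 → 2-byte char (#3). Advance 2.
Byte at offset 9: 0xC9 = 11001001 → 2-byte char (#4). Advance 2.
Byte at offset 11: 0xEC = 11101100 → 3-byte char (#5). Advance 3.
Byte at offset 14: 0xE4 = 11100100 → 3-byte char (#6). Advance 3.
Byte at offset 17: 0xF0 = 11110000 → 4-byte char (#7). Advance 4.
Byte at offset 21: 0xCF = 11001111 → 2-byte char (#8). Advance 2.
Byte at offset 23: 0xF0 = 11110000 → 4-byte char (#9). Advance 4.
Reached end at offset 27 after 9 code points.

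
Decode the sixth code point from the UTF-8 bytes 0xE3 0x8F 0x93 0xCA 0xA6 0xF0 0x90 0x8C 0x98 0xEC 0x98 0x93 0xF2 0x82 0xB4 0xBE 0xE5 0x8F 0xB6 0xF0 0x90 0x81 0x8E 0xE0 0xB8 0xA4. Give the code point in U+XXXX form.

Offset 0: leading byte 0xE3 = 11100011 → 3-byte char #1 = E3 8F 93.
Offset 3: leading byte 0xCA = 11001010 → 2-byte char #2 = CA A6.
Offset 5: leading byte 0xF0 = 11110000 → 4-byte char #3 = F0 90 8C 98.
Offset 9: leading byte 0xEC = 11101100 → 3-byte char #4 = EC 98 93.
Offset 12: leading byte 0xF2 = 11110010 → 4-byte char #5 = F2 82 B4 BE.
Offset 16: leading byte 0xE5 = 11100101 → 3-byte char #6 = E5 8F B6.
Leading byte 0xE5 = 11100101 matches 1110xxxx → 3-byte sequence.
Byte 1: 0xE5 = 11100101, payload 0101 (4 bits).
Byte 2: 0x8F = 10001111 (10xxxxxx ✓), payload 001111.
Byte 3: 0xB6 = 10110110 (10xxxxxx ✓), payload 110110.
Concatenate: 0101001111110110 = 0x53F6 (16 bits → U+53F6).

U+53F6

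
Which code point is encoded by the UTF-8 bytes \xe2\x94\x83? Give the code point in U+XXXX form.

U+2503

Leading byte 0xE2 = 11100010 matches 1110xxxx → 3-byte sequence.
Byte 1: 0xE2 = 11100010, payload 0010 (4 bits).
Byte 2: 0x94 = 10010100 (10xxxxxx ✓), payload 010100.
Byte 3: 0x83 = 10000011 (10xxxxxx ✓), payload 000011.
Concatenate: 0010010100000011 = 0x2503 (16 bits → U+2503).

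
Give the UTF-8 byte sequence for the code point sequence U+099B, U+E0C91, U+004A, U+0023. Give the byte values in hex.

E0 A6 9B F3 A0 B2 91 4A 23

U+099B: 3-byte form → E0 A6 9B.
U+E0C91: 4-byte form → F3 A0 B2 91.
U+004A: 1-byte form → 4A.
U+0023: 1-byte form → 23.
Concatenated (9 bytes): E0 A6 9B F3 A0 B2 91 4A 23.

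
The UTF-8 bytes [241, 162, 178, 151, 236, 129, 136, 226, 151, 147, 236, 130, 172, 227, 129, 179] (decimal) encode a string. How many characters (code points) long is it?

5

Byte at offset 0: 0xF1 = 11110001 → 4-byte char (#1). Advance 4.
Byte at offset 4: 0xEC = 11101100 → 3-byte char (#2). Advance 3.
Byte at offset 7: 0xE2 = 11100010 → 3-byte char (#3). Advance 3.
Byte at offset 10: 0xEC = 11101100 → 3-byte char (#4). Advance 3.
Byte at offset 13: 0xE3 = 11100011 → 3-byte char (#5). Advance 3.
Reached end at offset 16 after 5 code points.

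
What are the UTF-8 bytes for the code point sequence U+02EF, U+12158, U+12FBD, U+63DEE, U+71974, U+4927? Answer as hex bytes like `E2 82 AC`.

U+02EF: 2-byte form → CB AF.
U+12158: 4-byte form → F0 92 85 98.
U+12FBD: 4-byte form → F0 92 BE BD.
U+63DEE: 4-byte form → F1 A3 B7 AE.
U+71974: 4-byte form → F1 B1 A5 B4.
U+4927: 3-byte form → E4 A4 A7.
Concatenated (21 bytes): CB AF F0 92 85 98 F0 92 BE BD F1 A3 B7 AE F1 B1 A5 B4 E4 A4 A7.

CB AF F0 92 85 98 F0 92 BE BD F1 A3 B7 AE F1 B1 A5 B4 E4 A4 A7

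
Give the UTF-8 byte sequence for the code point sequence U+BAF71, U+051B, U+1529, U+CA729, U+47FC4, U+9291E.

U+BAF71: 4-byte form → F2 BA BD B1.
U+051B: 2-byte form → D4 9B.
U+1529: 3-byte form → E1 94 A9.
U+CA729: 4-byte form → F3 8A 9C A9.
U+47FC4: 4-byte form → F1 87 BF 84.
U+9291E: 4-byte form → F2 92 A4 9E.
Concatenated (21 bytes): F2 BA BD B1 D4 9B E1 94 A9 F3 8A 9C A9 F1 87 BF 84 F2 92 A4 9E.

F2 BA BD B1 D4 9B E1 94 A9 F3 8A 9C A9 F1 87 BF 84 F2 92 A4 9E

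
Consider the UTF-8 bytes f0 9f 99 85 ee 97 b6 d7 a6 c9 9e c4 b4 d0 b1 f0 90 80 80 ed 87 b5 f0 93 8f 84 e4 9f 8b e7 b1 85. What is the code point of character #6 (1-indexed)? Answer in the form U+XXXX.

Offset 0: leading byte 0xF0 = 11110000 → 4-byte char #1 = F0 9F 99 85.
Offset 4: leading byte 0xEE = 11101110 → 3-byte char #2 = EE 97 B6.
Offset 7: leading byte 0xD7 = 11010111 → 2-byte char #3 = D7 A6.
Offset 9: leading byte 0xC9 = 11001001 → 2-byte char #4 = C9 9E.
Offset 11: leading byte 0xC4 = 11000100 → 2-byte char #5 = C4 B4.
Offset 13: leading byte 0xD0 = 11010000 → 2-byte char #6 = D0 B1.
Leading byte 0xD0 = 11010000 matches 110xxxxx → 2-byte sequence.
Byte 1: 0xD0 = 11010000, payload 10000 (5 bits).
Byte 2: 0xB1 = 10110001 (10xxxxxx ✓), payload 110001.
Concatenate: 10000110001 = 0x431 (11 bits → U+0431).

U+0431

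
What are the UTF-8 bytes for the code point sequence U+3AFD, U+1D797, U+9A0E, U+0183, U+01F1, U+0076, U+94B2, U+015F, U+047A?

E3 AB BD F0 9D 9E 97 E9 A8 8E C6 83 C7 B1 76 E9 92 B2 C5 9F D1 BA

U+3AFD: 3-byte form → E3 AB BD.
U+1D797: 4-byte form → F0 9D 9E 97.
U+9A0E: 3-byte form → E9 A8 8E.
U+0183: 2-byte form → C6 83.
U+01F1: 2-byte form → C7 B1.
U+0076: 1-byte form → 76.
U+94B2: 3-byte form → E9 92 B2.
U+015F: 2-byte form → C5 9F.
U+047A: 2-byte form → D1 BA.
Concatenated (22 bytes): E3 AB BD F0 9D 9E 97 E9 A8 8E C6 83 C7 B1 76 E9 92 B2 C5 9F D1 BA.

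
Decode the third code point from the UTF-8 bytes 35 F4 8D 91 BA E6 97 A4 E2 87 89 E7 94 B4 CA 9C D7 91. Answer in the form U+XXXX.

Offset 0: leading byte 0x35 = 00110101 → 1-byte char #1 = 35.
Offset 1: leading byte 0xF4 = 11110100 → 4-byte char #2 = F4 8D 91 BA.
Offset 5: leading byte 0xE6 = 11100110 → 3-byte char #3 = E6 97 A4.
Leading byte 0xE6 = 11100110 matches 1110xxxx → 3-byte sequence.
Byte 1: 0xE6 = 11100110, payload 0110 (4 bits).
Byte 2: 0x97 = 10010111 (10xxxxxx ✓), payload 010111.
Byte 3: 0xA4 = 10100100 (10xxxxxx ✓), payload 100100.
Concatenate: 0110010111100100 = 0x65E4 (16 bits → U+65E4).

U+65E4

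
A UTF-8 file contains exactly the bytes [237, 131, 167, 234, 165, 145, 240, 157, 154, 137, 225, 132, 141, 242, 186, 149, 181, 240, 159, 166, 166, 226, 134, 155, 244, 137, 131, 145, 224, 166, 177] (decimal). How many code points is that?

9

Byte at offset 0: 0xED = 11101101 → 3-byte char (#1). Advance 3.
Byte at offset 3: 0xEA = 11101010 → 3-byte char (#2). Advance 3.
Byte at offset 6: 0xF0 = 11110000 → 4-byte char (#3). Advance 4.
Byte at offset 10: 0xE1 = 11100001 → 3-byte char (#4). Advance 3.
Byte at offset 13: 0xF2 = 11110010 → 4-byte char (#5). Advance 4.
Byte at offset 17: 0xF0 = 11110000 → 4-byte char (#6). Advance 4.
Byte at offset 21: 0xE2 = 11100010 → 3-byte char (#7). Advance 3.
Byte at offset 24: 0xF4 = 11110100 → 4-byte char (#8). Advance 4.
Byte at offset 28: 0xE0 = 11100000 → 3-byte char (#9). Advance 3.
Reached end at offset 31 after 9 code points.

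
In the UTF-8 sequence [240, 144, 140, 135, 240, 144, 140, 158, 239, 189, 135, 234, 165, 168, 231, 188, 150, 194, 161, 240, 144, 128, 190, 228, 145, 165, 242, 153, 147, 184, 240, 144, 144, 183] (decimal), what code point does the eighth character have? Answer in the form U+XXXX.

U+4465

Offset 0: leading byte 0xF0 = 11110000 → 4-byte char #1 = F0 90 8C 87.
Offset 4: leading byte 0xF0 = 11110000 → 4-byte char #2 = F0 90 8C 9E.
Offset 8: leading byte 0xEF = 11101111 → 3-byte char #3 = EF BD 87.
Offset 11: leading byte 0xEA = 11101010 → 3-byte char #4 = EA A5 A8.
Offset 14: leading byte 0xE7 = 11100111 → 3-byte char #5 = E7 BC 96.
Offset 17: leading byte 0xC2 = 11000010 → 2-byte char #6 = C2 A1.
Offset 19: leading byte 0xF0 = 11110000 → 4-byte char #7 = F0 90 80 BE.
Offset 23: leading byte 0xE4 = 11100100 → 3-byte char #8 = E4 91 A5.
Leading byte 0xE4 = 11100100 matches 1110xxxx → 3-byte sequence.
Byte 1: 0xE4 = 11100100, payload 0100 (4 bits).
Byte 2: 0x91 = 10010001 (10xxxxxx ✓), payload 010001.
Byte 3: 0xA5 = 10100101 (10xxxxxx ✓), payload 100101.
Concatenate: 0100010001100101 = 0x4465 (16 bits → U+4465).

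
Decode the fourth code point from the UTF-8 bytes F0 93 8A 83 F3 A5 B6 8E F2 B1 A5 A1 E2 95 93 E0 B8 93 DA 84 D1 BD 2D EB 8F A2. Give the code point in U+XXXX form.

U+2553

Offset 0: leading byte 0xF0 = 11110000 → 4-byte char #1 = F0 93 8A 83.
Offset 4: leading byte 0xF3 = 11110011 → 4-byte char #2 = F3 A5 B6 8E.
Offset 8: leading byte 0xF2 = 11110010 → 4-byte char #3 = F2 B1 A5 A1.
Offset 12: leading byte 0xE2 = 11100010 → 3-byte char #4 = E2 95 93.
Leading byte 0xE2 = 11100010 matches 1110xxxx → 3-byte sequence.
Byte 1: 0xE2 = 11100010, payload 0010 (4 bits).
Byte 2: 0x95 = 10010101 (10xxxxxx ✓), payload 010101.
Byte 3: 0x93 = 10010011 (10xxxxxx ✓), payload 010011.
Concatenate: 0010010101010011 = 0x2553 (16 bits → U+2553).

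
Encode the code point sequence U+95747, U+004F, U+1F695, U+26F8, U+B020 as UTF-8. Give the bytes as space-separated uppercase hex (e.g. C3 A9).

U+95747: 4-byte form → F2 95 9D 87.
U+004F: 1-byte form → 4F.
U+1F695: 4-byte form → F0 9F 9A 95.
U+26F8: 3-byte form → E2 9B B8.
U+B020: 3-byte form → EB 80 A0.
Concatenated (15 bytes): F2 95 9D 87 4F F0 9F 9A 95 E2 9B B8 EB 80 A0.

F2 95 9D 87 4F F0 9F 9A 95 E2 9B B8 EB 80 A0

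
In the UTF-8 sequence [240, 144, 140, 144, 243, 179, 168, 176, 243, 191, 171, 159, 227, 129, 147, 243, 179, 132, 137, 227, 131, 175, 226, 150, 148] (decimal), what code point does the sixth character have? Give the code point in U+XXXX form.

Offset 0: leading byte 0xF0 = 11110000 → 4-byte char #1 = F0 90 8C 90.
Offset 4: leading byte 0xF3 = 11110011 → 4-byte char #2 = F3 B3 A8 B0.
Offset 8: leading byte 0xF3 = 11110011 → 4-byte char #3 = F3 BF AB 9F.
Offset 12: leading byte 0xE3 = 11100011 → 3-byte char #4 = E3 81 93.
Offset 15: leading byte 0xF3 = 11110011 → 4-byte char #5 = F3 B3 84 89.
Offset 19: leading byte 0xE3 = 11100011 → 3-byte char #6 = E3 83 AF.
Leading byte 0xE3 = 11100011 matches 1110xxxx → 3-byte sequence.
Byte 1: 0xE3 = 11100011, payload 0011 (4 bits).
Byte 2: 0x83 = 10000011 (10xxxxxx ✓), payload 000011.
Byte 3: 0xAF = 10101111 (10xxxxxx ✓), payload 101111.
Concatenate: 0011000011101111 = 0x30EF (16 bits → U+30EF).

U+30EF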